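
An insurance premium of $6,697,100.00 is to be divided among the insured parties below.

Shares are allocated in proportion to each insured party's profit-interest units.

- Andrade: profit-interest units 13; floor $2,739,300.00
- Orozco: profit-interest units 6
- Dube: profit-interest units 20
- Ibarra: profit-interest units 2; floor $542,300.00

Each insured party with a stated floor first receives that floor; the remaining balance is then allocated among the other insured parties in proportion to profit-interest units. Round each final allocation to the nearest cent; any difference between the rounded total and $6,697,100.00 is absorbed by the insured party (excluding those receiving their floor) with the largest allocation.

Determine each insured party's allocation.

Fund the minimums — Andrade $2,739,300.00; Ibarra $542,300.00. Remaining pool $3,415,500.00.
Remaining pool split over remaining profit-interest units 26: Orozco 788,192.3077 → $788,192.31; Dube 2,627,307.6923 → $2,627,307.69.

Andrade: $2,739,300.00; Orozco: $788,192.31; Dube: $2,627,307.69; Ibarra: $542,300.00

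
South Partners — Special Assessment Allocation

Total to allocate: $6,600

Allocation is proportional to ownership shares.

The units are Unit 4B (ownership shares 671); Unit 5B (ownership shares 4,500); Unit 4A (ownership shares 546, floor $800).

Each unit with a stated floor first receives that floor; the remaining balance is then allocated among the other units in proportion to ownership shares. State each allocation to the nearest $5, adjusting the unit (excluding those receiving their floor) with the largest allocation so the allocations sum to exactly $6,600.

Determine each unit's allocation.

Minimums first: Unit 4A $800. Balance $5,800.
Balance split over remaining ownership shares 5,171: Unit 4B 752.62 → $755; Unit 5B 5,047.38 → $5,045.

Unit 4B: $755 | Unit 5B: $5,045 | Unit 4A: $800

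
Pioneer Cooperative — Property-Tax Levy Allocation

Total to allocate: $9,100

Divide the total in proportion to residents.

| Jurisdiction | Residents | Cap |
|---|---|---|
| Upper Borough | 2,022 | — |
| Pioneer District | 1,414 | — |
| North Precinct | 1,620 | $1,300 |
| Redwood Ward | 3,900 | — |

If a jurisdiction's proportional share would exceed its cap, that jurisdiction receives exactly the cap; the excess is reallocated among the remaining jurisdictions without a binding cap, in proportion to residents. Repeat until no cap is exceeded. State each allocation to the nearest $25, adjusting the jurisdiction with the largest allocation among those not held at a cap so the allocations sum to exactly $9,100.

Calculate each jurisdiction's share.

Upper Borough: $2,150; Pioneer District: $1,500; North Precinct: $1,300; Redwood Ward: $4,150

Residents total: 8,956.
Pro-rata shares before constraints: Upper Borough 2,054.51; Pioneer District 1,436.74; North Precinct 1,646.05; Redwood Ward 3,962.71.
Capped: North Precinct ($1,300); residual $7,800 reallocated over remaining residents 7,336.
Shares after redistribution: Upper Borough 2,149.89 → $2,150; Pioneer District 1,503.44 → $1,500; Redwood Ward 4,146.67 → $4,150.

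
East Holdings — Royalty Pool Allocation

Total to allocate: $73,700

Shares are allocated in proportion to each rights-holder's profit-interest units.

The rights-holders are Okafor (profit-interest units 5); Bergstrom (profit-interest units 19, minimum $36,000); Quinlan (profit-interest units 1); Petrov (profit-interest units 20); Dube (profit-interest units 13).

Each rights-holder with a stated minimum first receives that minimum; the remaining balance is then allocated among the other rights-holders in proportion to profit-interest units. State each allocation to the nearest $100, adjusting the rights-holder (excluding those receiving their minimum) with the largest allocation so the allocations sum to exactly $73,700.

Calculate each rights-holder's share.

Minimums first: Bergstrom $36,000. Remaining pool $37,700.
Remaining pool split over remaining profit-interest units 39: Okafor 4,833.33 → $4,800; Quinlan 966.67 → $1,000; Petrov 19,333.33 → $19,300; Dube 12,566.67 → $12,600.

Okafor: $4,800 | Bergstrom: $36,000 | Quinlan: $1,000 | Petrov: $19,300 | Dube: $12,600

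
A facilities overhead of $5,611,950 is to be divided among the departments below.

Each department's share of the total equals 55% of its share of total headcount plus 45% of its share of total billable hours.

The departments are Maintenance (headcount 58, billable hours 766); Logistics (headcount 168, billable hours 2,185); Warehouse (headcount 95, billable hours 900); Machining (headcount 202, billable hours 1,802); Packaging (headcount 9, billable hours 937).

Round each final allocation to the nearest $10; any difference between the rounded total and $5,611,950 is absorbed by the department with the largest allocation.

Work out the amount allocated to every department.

Totals — headcount 532, billable hours 6,590.
Composite weights (55% headcount + 45% billable hours): Maintenance 0.1123; Logistics 0.3229; Warehouse 0.1597; Machining 0.3319; Packaging 0.0733.
Pro-rata amounts: Maintenance 630,047.63; Logistics 1,812,028.78; Warehouse 896,065.88; Machining 1,862,520.13; Packaging 411,287.58.
After rounding ($10): Maintenance $630,050; Logistics $1,812,030; Warehouse $896,070; Machining $1,862,520; Packaging $411,290. Sum = $5,611,960.
Difference $5,611,950 − $5,611,960 = −$10 applied to largest allocation (Machining): Machining becomes $1,862,510.

Maintenance: $630,050 · Logistics: $1,812,030 · Warehouse: $896,070 · Machining: $1,862,510 · Packaging: $411,290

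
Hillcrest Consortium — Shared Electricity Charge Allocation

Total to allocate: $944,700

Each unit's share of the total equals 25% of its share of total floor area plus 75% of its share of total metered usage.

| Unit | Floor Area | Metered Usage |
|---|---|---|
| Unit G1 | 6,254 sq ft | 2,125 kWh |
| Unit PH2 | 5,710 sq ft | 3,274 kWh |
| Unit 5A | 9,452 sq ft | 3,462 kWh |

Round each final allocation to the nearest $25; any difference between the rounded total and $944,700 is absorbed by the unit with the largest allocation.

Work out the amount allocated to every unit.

Floor area total 21,416; metered usage total 8,861.
Blended shares (25% floor area + 75% metered usage): Unit G1 0.2529; Unit PH2 0.3438; Unit 5A 0.4034.
Raw shares: Unit G1 238,883.79; Unit PH2 324,758.54; Unit 5A 381,057.67.
At nearest $25: Unit G1 $238,875; Unit PH2 $324,750; Unit 5A $381,050. Sum = $944,675.
Difference $944,700 − $944,675 = +$25 applied to largest allocation (Unit 5A): Unit 5A becomes $381,075.

Unit G1: $238,875 | Unit PH2: $324,750 | Unit 5A: $381,075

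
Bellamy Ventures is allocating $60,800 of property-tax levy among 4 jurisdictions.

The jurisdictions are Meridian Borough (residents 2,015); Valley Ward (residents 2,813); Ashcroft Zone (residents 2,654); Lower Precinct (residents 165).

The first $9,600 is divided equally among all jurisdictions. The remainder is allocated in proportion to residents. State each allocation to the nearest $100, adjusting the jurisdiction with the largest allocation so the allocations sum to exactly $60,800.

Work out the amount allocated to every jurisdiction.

Meridian Borough: $15,900 | Valley Ward: $21,200 | Ashcroft Zone: $20,200 | Lower Precinct: $3,500

Equal tier: $9,600 ÷ 4 = $2,400 apiece.
Remainder $51,200 by residents (total 7,647): Meridian Borough 13,491.30 → $13,500; Valley Ward 18,834.26 → $18,800; Ashcroft Zone 17,769.69 → $17,800; Lower Precinct 1,104.75 → $1,100.
Totals: Meridian Borough $2,400 + $13,500 = $15,900; Valley Ward $2,400 + $18,800 = $21,200; Ashcroft Zone $2,400 + $17,800 = $20,200; Lower Precinct $2,400 + $1,100 = $3,500.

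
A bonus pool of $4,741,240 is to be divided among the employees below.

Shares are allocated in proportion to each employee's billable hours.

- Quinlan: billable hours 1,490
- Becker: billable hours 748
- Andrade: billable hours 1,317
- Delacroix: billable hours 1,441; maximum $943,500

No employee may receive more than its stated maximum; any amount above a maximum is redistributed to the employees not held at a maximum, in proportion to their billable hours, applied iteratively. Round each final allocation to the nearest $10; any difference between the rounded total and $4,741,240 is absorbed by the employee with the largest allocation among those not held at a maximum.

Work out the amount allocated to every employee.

Quinlan: $1,591,740 | Becker: $799,070 | Andrade: $1,406,930 | Delacroix: $943,500

Billable hours total: 4,996.
Unconstrained shares: Quinlan 1,414,020.74; Becker 709,857.39; Andrade 1,249,842.49; Delacroix 1,367,519.38.
Held at cap: Delacroix ($943,500); residual $3,797,740 reallocated over remaining billable hours 3,555.
Shares after redistribution: Quinlan 1,591,739.13 → $1,591,740; Becker 799,074.41 → $799,070; Andrade 1,406,926.46 → $1,406,930.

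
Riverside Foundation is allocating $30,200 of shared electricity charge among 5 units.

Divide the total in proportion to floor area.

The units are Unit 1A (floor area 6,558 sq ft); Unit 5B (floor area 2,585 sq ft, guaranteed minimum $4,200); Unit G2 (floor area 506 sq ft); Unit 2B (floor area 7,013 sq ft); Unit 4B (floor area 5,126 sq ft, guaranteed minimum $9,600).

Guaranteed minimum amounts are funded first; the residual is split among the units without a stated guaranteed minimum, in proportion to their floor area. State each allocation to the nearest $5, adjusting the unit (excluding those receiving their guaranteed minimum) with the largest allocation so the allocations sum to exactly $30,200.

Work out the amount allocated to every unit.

Unit 1A: $7,640; Unit 5B: $4,200; Unit G2: $590; Unit 2B: $8,170; Unit 4B: $9,600

Minimums first: Unit 5B $4,200; Unit 4B $9,600. Balance $16,400.
Balance split over remaining floor area 14,077: Unit 1A 7,640.21 → $7,640; Unit G2 589.50 → $590; Unit 2B 8,170.29 → $8,170.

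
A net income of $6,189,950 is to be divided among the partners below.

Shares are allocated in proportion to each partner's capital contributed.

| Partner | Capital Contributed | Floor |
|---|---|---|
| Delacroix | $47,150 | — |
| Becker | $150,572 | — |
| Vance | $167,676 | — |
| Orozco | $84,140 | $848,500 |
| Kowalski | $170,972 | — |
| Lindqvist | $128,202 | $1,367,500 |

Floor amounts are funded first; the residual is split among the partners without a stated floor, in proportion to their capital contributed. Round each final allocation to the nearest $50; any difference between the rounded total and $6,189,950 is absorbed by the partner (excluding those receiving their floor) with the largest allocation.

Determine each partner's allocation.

Delacroix: $349,350 | Becker: $1,115,600 | Vance: $1,242,300 | Orozco: $848,500 | Kowalski: $1,266,700 | Lindqvist: $1,367,500

Minimums first: Orozco $848,500; Lindqvist $1,367,500. Balance $3,973,950.
Balance split over remaining capital contributed 536,370: Delacroix 349,333.00 → $349,350; Becker 1,115,583.64 → $1,115,600; Vance 1,242,306.69 → $1,242,300; Kowalski 1,266,726.66 → $1,266,750.
Rounding difference −$50 applied to Kowalski → $1,266,700.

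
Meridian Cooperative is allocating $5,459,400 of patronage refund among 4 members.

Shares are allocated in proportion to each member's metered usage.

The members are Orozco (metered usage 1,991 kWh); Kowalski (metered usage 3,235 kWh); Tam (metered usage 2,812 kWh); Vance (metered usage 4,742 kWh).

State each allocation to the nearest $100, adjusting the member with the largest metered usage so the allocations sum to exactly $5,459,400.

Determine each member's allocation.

Orozco: $850,500 · Kowalski: $1,381,900 · Tam: $1,201,200 · Vance: $2,025,800

Combined metered usage = 12,780.
Proportional shares: Orozco 1,991/12,780 × $5,459,400 = 850,521.55; Kowalski 3,235/12,780 × $5,459,400 = 1,381,937.32; Tam 2,812/12,780 × $5,459,400 = 1,201,238.87; Vance 4,742/12,780 × $5,459,400 = 2,025,702.25.
At nearest $100: Orozco $850,500; Kowalski $1,381,900; Tam $1,201,200; Vance $2,025,700. Sum = $5,459,300.
Difference $5,459,400 − $5,459,300 = +$100 applied to largest metered usage (Vance): Vance becomes $2,025,800.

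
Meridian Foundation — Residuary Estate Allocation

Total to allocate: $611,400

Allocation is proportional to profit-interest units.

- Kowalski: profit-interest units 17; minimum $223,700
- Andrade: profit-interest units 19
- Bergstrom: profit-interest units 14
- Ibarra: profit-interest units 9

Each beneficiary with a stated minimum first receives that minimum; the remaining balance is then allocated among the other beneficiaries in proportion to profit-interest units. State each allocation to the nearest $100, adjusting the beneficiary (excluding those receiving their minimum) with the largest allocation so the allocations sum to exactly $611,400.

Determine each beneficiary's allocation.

Kowalski: $223,700 | Andrade: $175,400 | Bergstrom: $129,200 | Ibarra: $83,100

Fund the minimums — Kowalski $223,700. Residual $387,700.
Residual split over remaining profit-interest units 42: Andrade 175,388.10 → $175,400; Bergstrom 129,233.33 → $129,200; Ibarra 83,078.57 → $83,100.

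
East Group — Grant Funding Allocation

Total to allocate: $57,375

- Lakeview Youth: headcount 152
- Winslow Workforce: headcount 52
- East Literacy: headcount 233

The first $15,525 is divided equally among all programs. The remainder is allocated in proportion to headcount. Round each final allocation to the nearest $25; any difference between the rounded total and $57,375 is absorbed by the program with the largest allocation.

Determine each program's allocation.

Equal tier: $15,525 ÷ 3 = $5,175 apiece.
Remainder $41,850 by headcount (total 437): Lakeview Youth 14,556.52 → $14,550; Winslow Workforce 4,979.86 → $4,975; East Literacy 22,313.62 → $22,325.
Totals: Lakeview Youth $5,175 + $14,550 = $19,725; Winslow Workforce $5,175 + $4,975 = $10,150; East Literacy $5,175 + $22,325 = $27,500.

Lakeview Youth: $19,725; Winslow Workforce: $10,150; East Literacy: $27,500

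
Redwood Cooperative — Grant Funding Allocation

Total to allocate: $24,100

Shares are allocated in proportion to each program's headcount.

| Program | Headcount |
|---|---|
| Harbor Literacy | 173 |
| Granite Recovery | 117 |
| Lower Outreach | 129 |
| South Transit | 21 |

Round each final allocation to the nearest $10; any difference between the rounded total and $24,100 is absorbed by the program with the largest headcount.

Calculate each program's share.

Harbor Literacy: $9,470 | Granite Recovery: $6,410 | Lower Outreach: $7,070 | South Transit: $1,150

Sum of headcount: 440.
Proportional shares: Harbor Literacy 173/440 × $24,100 = 9,475.68; Granite Recovery 117/440 × $24,100 = 6,408.41; Lower Outreach 129/440 × $24,100 = 7,065.68; South Transit 21/440 × $24,100 = 1,150.23.
At nearest $10: Harbor Literacy $9,480; Granite Recovery $6,410; Lower Outreach $7,070; South Transit $1,150. Sum = $24,110.
Difference $24,100 − $24,110 = −$10 applied to largest headcount (Harbor Literacy): Harbor Literacy becomes $9,470.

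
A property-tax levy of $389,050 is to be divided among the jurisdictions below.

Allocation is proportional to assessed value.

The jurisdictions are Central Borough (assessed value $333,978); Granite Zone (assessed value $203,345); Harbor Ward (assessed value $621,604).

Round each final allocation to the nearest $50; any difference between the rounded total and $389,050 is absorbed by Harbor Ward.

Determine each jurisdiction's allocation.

Central Borough: $112,100; Granite Zone: $68,250; Harbor Ward: $208,700

Sum of assessed value: 1,158,927.
Proportional shares: Central Borough 333,978/1,158,927 × $389,050 = 112,115.90; Granite Zone 203,345/1,158,927 × $389,050 = 68,262.60; Harbor Ward 621,604/1,158,927 × $389,050 = 208,671.50.
At nearest $50: Central Borough $112,100; Granite Zone $68,250; Harbor Ward $208,650. Sum = $389,000.
Difference $389,050 − $389,000 = +$50 applied to Harbor Ward: Harbor Ward becomes $208,700.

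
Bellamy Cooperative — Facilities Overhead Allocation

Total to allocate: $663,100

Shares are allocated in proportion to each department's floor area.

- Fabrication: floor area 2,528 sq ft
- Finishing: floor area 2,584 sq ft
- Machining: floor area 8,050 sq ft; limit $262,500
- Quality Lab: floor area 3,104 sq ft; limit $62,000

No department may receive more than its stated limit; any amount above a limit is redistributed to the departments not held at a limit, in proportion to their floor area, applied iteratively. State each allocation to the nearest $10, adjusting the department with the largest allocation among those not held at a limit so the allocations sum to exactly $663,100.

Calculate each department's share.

Fabrication: $167,450; Finishing: $171,150; Machining: $262,500; Quality Lab: $62,000

Combined floor area = 16,266.
Unconstrained shares: Fabrication 103,056.49; Finishing 105,339.38; Machining 328,166.42; Quality Lab 126,537.71.
Held at cap: Machining ($262,500), Quality Lab ($62,000); remaining pool $338,600 reallocated over remaining floor area 5,112.
Redistributed shares: Fabrication 167,445.38 → $167,450; Finishing 171,154.62 → $171,150.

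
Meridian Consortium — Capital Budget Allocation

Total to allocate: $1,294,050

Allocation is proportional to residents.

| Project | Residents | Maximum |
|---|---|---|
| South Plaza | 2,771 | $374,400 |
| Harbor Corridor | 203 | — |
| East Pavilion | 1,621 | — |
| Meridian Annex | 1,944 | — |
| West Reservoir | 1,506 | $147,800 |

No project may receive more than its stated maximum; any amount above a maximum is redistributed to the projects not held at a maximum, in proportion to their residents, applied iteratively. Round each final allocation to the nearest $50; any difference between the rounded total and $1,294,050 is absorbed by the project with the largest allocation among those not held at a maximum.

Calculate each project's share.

South Plaza: $374,400 | Harbor Corridor: $41,600 | East Pavilion: $332,050 | Meridian Annex: $398,200 | West Reservoir: $147,800

Total residents = 8,045.
Pro-rata shares before constraints: South Plaza 445,719.40; Harbor Corridor 32,652.85; East Pavilion 260,740.22; Meridian Annex 312,695.24; West Reservoir 242,242.30.
Capped: South Plaza ($374,400), West Reservoir ($147,800); remaining pool $771,850 reallocated over remaining residents 3,768.
Remaining shares: Harbor Corridor 41,583.21 → $41,600; East Pavilion 332,051.18 → $332,050; Meridian Annex 398,215.61 → $398,200.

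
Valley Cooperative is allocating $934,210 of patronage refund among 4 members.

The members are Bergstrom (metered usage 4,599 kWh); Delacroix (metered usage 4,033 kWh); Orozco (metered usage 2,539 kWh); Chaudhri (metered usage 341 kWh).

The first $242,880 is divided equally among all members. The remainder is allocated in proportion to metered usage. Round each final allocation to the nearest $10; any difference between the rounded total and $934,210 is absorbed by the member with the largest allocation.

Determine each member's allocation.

Bergstrom: $336,910 · Delacroix: $302,910 · Orozco: $213,190 · Chaudhri: $81,200

$242,880 shared equally gives $60,720 per member.
Remainder $691,330 by metered usage (total 11,512): Bergstrom 276,183.69 → $276,180; Delacroix 242,193.70 → $242,190; Orozco 152,474.54 → $152,470; Chaudhri 20,478.07 → $20,480.
Rounding difference +$10 on remainder applied to Bergstrom.
Totals: Bergstrom $60,720 + $276,190 = $336,910; Delacroix $60,720 + $242,190 = $302,910; Orozco $60,720 + $152,470 = $213,190; Chaudhri $60,720 + $20,480 = $81,200.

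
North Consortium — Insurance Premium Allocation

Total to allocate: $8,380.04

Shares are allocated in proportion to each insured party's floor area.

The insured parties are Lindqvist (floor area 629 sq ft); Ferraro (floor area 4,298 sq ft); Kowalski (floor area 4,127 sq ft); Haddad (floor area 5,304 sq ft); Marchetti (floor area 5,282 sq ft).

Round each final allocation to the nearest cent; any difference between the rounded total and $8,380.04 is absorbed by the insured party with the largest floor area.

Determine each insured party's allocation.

Sum of floor area: 629 + 4,298 + 4,127 + 5,304 + 5,282 = 19,640.
Pro-rata amounts: Lindqvist 268.3832; Ferraro 1,833.8804; Kowalski 1,760.9178; Haddad 2,263.1228; Marchetti 2,253.7358.
At nearest cent: Lindqvist $268.38; Ferraro $1,833.88; Kowalski $1,760.92; Haddad $2,263.12; Marchetti $2,253.74. Sum = $8,380.04.
Sum already equals the total — no adjustment.

Lindqvist: $268.38 | Ferraro: $1,833.88 | Kowalski: $1,760.92 | Haddad: $2,263.12 | Marchetti: $2,253.74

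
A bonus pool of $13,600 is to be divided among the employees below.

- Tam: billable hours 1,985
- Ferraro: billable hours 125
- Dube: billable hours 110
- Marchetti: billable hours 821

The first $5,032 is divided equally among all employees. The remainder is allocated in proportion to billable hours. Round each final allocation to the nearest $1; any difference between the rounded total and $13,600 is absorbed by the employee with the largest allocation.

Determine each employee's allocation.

First tranche $5,032 split equally: $1,258 each.
Remainder $8,568 by billable hours (total 3,041): Tam 5,592.73 → $5,593; Ferraro 352.19 → $352; Dube 309.92 → $310; Marchetti 2,313.16 → $2,313.
Totals: Tam $1,258 + $5,593 = $6,851; Ferraro $1,258 + $352 = $1,610; Dube $1,258 + $310 = $1,568; Marchetti $1,258 + $2,313 = $3,571.

Tam: $6,851 · Ferraro: $1,610 · Dube: $1,568 · Marchetti: $3,571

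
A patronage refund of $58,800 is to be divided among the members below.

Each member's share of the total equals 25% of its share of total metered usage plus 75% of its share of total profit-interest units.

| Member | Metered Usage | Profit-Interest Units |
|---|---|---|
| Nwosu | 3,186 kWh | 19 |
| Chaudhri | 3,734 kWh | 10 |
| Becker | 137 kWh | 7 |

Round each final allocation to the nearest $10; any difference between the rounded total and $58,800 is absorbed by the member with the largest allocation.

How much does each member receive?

Nwosu: $29,910; Chaudhri: $20,030; Becker: $8,860

Totals — metered usage 7,057, profit-interest units 36.
Combined weights (25% metered usage + 75% profit-interest units): Nwosu 0.5087; Chaudhri 0.3406; Becker 0.1507.
Raw shares: Nwosu 29,911.56; Chaudhri 20,028.06; Becker 8,860.38.
After rounding ($10): Nwosu $29,910; Chaudhri $20,030; Becker $8,860. Sum = $58,800.
Rounded total matches; no reconciliation needed.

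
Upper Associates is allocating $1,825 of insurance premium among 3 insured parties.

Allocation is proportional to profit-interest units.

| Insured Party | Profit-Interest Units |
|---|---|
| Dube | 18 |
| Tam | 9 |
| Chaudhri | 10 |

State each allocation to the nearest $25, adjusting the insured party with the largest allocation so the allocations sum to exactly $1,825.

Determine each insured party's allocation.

Dube: $875 | Tam: $450 | Chaudhri: $500

Profit-interest units total: 37.
Raw shares: Dube 18/37 × $1,825 = 887.84; Tam 9/37 × $1,825 = 443.92; Chaudhri 10/37 × $1,825 = 493.24.
At nearest $25: Dube $900; Tam $450; Chaudhri $500. Sum = $1,850.
Difference $1,825 − $1,850 = −$25 applied to largest allocation (Dube): Dube becomes $875.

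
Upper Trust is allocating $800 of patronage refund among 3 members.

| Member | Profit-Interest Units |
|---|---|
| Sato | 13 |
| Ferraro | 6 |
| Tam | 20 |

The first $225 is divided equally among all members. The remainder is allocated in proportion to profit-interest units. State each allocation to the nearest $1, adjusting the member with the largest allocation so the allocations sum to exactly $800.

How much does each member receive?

Sato: $267; Ferraro: $163; Tam: $370

Equal tier: $225 ÷ 3 = $75 apiece.
Remainder $575 by profit-interest units (total 39): Sato 191.67 → $192; Ferraro 88.46 → $88; Tam 294.87 → $295.
Totals: Sato $75 + $192 = $267; Ferraro $75 + $88 = $163; Tam $75 + $295 = $370.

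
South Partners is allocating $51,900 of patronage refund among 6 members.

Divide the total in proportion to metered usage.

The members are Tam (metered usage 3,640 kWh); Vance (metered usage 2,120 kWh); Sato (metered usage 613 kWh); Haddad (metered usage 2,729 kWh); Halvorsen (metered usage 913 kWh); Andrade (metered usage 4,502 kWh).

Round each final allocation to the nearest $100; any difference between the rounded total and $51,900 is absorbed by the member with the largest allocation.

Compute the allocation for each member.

Sum of metered usage: 14,517.
Pro-rata amounts: Tam 3,640/14,517 × $51,900 = 13,013.43; Vance 2,120/14,517 × $51,900 = 7,579.25; Sato 613/14,517 × $51,900 = 2,191.55; Haddad 2,729/14,517 × $51,900 = 9,756.50; Halvorsen 913/14,517 × $51,900 = 3,264.08; Andrade 4,502/14,517 × $51,900 = 16,095.18.
Rounded to nearest $100: Tam $13,000; Vance $7,600; Sato $2,200; Haddad $9,800; Halvorsen $3,300; Andrade $16,100. Sum = $52,000.
Difference $51,900 − $52,000 = −$100 applied to largest allocation (Andrade): Andrade becomes $16,000.

Tam: $13,000 | Vance: $7,600 | Sato: $2,200 | Haddad: $9,800 | Halvorsen: $3,300 | Andrade: $16,000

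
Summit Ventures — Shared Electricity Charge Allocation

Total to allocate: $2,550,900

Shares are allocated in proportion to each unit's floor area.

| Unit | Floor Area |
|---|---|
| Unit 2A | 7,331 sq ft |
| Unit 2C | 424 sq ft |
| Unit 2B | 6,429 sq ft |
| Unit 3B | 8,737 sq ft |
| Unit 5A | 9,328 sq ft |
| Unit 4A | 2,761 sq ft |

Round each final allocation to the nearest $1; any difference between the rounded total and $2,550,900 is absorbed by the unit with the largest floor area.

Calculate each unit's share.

Combined floor area = 35,010.
Pro-rata amounts: Unit 2A 7,331/35,010 × $2,550,900 = 534,151.61; Unit 2C 424/35,010 × $2,550,900 = 30,893.505; Unit 2B 6,429/35,010 × $2,550,900 = 468,430.05; Unit 3B 8,737/35,010 × $2,550,900 = 636,595.64; Unit 5A 9,328/35,010 × $2,550,900 = 679,657.10; Unit 4A 2,761/35,010 × $2,550,900 = 201,172.09.
Rounded to nearest $1: Unit 2A $534,152; Unit 2C $30,894; Unit 2B $468,430; Unit 3B $636,596; Unit 5A $679,657; Unit 4A $201,172. Sum = $2,550,901.
Difference $2,550,900 − $2,550,901 = −$1 applied to largest floor area (Unit 5A): Unit 5A becomes $679,656.

Unit 2A: $534,152; Unit 2C: $30,894; Unit 2B: $468,430; Unit 3B: $636,596; Unit 5A: $679,656; Unit 4A: $201,172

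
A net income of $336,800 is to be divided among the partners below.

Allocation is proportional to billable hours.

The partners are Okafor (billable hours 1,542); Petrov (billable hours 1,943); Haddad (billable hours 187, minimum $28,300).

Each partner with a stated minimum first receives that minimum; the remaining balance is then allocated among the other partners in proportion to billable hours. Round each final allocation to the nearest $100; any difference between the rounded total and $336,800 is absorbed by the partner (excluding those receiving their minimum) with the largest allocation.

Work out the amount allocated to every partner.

Guaranteed amounts: Haddad $28,300. Balance $308,500.
Balance split over remaining billable hours 3,485: Okafor 136,501.29 → $136,500; Petrov 171,998.71 → $172,000.

Okafor: $136,500 · Petrov: $172,000 · Haddad: $28,300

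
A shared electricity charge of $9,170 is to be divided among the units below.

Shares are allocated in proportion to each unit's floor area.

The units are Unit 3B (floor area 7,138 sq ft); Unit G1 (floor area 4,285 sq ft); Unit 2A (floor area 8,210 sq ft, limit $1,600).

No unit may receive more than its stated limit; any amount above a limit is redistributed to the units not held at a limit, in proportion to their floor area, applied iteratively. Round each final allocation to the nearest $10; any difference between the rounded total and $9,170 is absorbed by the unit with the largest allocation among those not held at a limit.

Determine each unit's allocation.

Unit 3B: $4,730 · Unit G1: $2,840 · Unit 2A: $1,600

Floor area total: 19,633.
Pro-rata shares before constraints: Unit 3B 3,333.95; Unit G1 2,001.40; Unit 2A 3,834.65.
Held at cap: Unit 2A ($1,600); balance $7,570 reallocated over remaining floor area 11,423.
Remaining shares: Unit 3B 4,730.34 → $4,730; Unit G1 2,839.66 → $2,840.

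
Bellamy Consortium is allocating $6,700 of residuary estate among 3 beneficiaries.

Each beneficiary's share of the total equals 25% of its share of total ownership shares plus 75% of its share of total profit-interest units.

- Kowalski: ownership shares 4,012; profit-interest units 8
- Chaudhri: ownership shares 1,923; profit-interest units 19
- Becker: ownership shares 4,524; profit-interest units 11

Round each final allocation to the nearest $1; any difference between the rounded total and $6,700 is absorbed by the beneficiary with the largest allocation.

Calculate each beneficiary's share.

Totals — ownership shares 10,459, profit-interest units 38.
Combined weights (25% ownership shares + 75% profit-interest units): Kowalski 0.2538; Chaudhri 0.4210; Becker 0.3252.
Raw shares: Kowalski 1,700.41; Chaudhri 2,820.47; Becker 2,179.12.
After rounding ($1): Kowalski $1,700; Chaudhri $2,820; Becker $2,179. Sum = $6,699.
Difference $6,700 − $6,699 = +$1 applied to largest allocation (Chaudhri): Chaudhri becomes $2,821.

Kowalski: $1,700 · Chaudhri: $2,821 · Becker: $2,179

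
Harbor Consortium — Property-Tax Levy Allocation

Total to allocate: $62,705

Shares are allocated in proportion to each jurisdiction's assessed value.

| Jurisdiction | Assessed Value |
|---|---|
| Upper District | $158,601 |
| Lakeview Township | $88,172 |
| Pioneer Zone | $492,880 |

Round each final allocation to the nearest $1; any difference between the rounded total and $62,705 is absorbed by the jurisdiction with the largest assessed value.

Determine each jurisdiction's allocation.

Total assessed value = 739,653.
Raw shares: Upper District 158,601/739,653 × $62,705 = 13,445.60; Lakeview Township 88,172/739,653 × $62,705 = 7,474.89; Pioneer Zone 492,880/739,653 × $62,705 = 41,784.51.
After rounding ($1): Upper District $13,446; Lakeview Township $7,475; Pioneer Zone $41,785. Sum = $62,706.
Difference $62,705 − $62,706 = −$1 applied to largest assessed value (Pioneer Zone): Pioneer Zone becomes $41,784.

Upper District: $13,446 | Lakeview Township: $7,475 | Pioneer Zone: $41,784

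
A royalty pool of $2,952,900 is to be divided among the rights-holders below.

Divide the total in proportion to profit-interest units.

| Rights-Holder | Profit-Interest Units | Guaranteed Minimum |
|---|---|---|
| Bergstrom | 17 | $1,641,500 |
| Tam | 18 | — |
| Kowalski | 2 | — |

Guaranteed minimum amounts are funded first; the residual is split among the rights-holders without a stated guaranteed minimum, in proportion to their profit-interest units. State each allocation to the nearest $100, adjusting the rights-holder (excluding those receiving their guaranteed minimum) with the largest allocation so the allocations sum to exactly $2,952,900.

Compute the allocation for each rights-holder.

Bergstrom: $1,641,500 · Tam: $1,180,300 · Kowalski: $131,100

Minimums first: Bergstrom $1,641,500. Remaining pool $1,311,400.
Remaining pool split over remaining profit-interest units 20: Tam 1,180,260.00 → $1,180,300; Kowalski 131,140.00 → $131,100.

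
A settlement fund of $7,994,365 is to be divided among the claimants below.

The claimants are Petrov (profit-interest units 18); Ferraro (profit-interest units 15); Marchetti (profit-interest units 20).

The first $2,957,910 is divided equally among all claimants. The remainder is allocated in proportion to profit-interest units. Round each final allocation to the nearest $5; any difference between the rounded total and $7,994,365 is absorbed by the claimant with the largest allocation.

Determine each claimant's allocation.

Petrov: $2,696,465 | Ferraro: $2,411,380 | Marchetti: $2,886,520

First tranche $2,957,910 split equally: $985,970 each.
Remainder $5,036,455 by profit-interest units (total 53): Petrov 1,710,494.15 → $1,710,495; Ferraro 1,425,411.79 → $1,425,410; Marchetti 1,900,549.06 → $1,900,550.
Totals: Petrov $985,970 + $1,710,495 = $2,696,465; Ferraro $985,970 + $1,425,410 = $2,411,380; Marchetti $985,970 + $1,900,550 = $2,886,520.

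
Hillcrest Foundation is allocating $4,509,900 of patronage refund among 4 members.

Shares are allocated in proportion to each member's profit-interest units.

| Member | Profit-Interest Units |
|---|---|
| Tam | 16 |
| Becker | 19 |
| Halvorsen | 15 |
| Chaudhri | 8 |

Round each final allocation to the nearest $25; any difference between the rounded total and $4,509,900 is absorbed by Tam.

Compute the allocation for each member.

Tam: $1,244,125; Becker: $1,477,375; Halvorsen: $1,166,350; Chaudhri: $622,050

Total profit-interest units = 58.
Pro-rata amounts: Tam 16/58 × $4,509,900 = 1,244,110.34; Becker 19/58 × $4,509,900 = 1,477,381.03; Halvorsen 15/58 × $4,509,900 = 1,166,353.45; Chaudhri 8/58 × $4,509,900 = 622,055.17.
At nearest $25: Tam $1,244,100; Becker $1,477,375; Halvorsen $1,166,350; Chaudhri $622,050. Sum = $4,509,875.
Difference $4,509,900 − $4,509,875 = +$25 applied to Tam: Tam becomes $1,244,125.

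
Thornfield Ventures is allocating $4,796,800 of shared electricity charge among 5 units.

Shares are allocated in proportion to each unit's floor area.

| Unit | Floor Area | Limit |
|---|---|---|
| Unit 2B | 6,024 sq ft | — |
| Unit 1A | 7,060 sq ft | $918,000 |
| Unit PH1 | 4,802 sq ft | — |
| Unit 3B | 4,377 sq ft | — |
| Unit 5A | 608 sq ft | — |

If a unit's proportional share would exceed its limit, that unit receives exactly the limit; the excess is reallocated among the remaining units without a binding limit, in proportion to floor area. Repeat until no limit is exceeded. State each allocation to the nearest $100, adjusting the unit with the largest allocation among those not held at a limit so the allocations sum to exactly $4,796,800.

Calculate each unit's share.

Total floor area = 22,871.
Pro-rata shares before constraints: Unit 2B 1,263,430.69; Unit 1A 1,480,713.92; Unit PH1 1,007,137.14; Unit 3B 918,000.68; Unit 5A 127,517.57.
Held at cap: Unit 1A ($918,000); balance $3,878,800 reallocated over remaining floor area 15,811.
Shares after redistribution: Unit 2B 1,477,825.01 → $1,477,800; Unit PH1 1,178,040.45 → $1,178,000; Unit 3B 1,073,778.23 → $1,073,800; Unit 5A 149,156.31 → $149,200.

Unit 2B: $1,477,800 | Unit 1A: $918,000 | Unit PH1: $1,178,000 | Unit 3B: $1,073,800 | Unit 5A: $149,200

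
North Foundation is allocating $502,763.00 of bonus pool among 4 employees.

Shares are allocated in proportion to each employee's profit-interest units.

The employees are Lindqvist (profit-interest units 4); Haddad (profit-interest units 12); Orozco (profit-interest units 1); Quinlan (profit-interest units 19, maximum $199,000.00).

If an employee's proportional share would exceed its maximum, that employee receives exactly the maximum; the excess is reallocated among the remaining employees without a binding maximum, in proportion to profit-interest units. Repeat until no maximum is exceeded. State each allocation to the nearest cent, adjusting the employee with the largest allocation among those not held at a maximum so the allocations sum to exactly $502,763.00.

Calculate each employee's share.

Lindqvist: $71,473.65; Haddad: $214,420.94; Orozco: $17,868.41; Quinlan: $199,000.00

Total profit-interest units = 36.
Pro-rata shares before constraints: Lindqvist 55,862.5556; Haddad 167,587.6667; Orozco 13,965.6389; Quinlan 265,347.1389.
Cap binds for Quinlan ($199,000.00); balance $303,763.00 reallocated over remaining profit-interest units 17.
Redistributed shares: Lindqvist 71,473.6471 → $71,473.65; Haddad 214,420.9412 → $214,420.94; Orozco 17,868.4118 → $17,868.41.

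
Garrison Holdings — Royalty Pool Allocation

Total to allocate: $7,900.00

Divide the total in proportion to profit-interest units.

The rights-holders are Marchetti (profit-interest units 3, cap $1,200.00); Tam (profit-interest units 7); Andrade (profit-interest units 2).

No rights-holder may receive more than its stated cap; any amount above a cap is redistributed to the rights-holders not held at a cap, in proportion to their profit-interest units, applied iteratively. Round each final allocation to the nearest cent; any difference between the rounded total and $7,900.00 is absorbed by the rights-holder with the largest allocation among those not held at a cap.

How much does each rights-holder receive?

Marchetti: $1,200.00; Tam: $5,211.11; Andrade: $1,488.89

Sum of profit-interest units: 12.
Pro-rata shares before constraints: Marchetti 1,975.0000; Tam 4,608.3333; Andrade 1,316.6667.
Cap binds for Marchetti ($1,200.00); remaining pool $6,700.00 reallocated over remaining profit-interest units 9.
Remaining shares: Tam 5,211.1111 → $5,211.11; Andrade 1,488.8889 → $1,488.89.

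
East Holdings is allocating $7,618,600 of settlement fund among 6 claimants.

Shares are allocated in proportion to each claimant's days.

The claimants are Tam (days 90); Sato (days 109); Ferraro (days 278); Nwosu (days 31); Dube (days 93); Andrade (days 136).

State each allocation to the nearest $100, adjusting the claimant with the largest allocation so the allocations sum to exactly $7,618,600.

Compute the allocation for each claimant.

Total days = 737.
Raw shares: Tam 90/737 × $7,618,600 = 930,358.21; Sato 109/737 × $7,618,600 = 1,126,767.16; Ferraro 278/737 × $7,618,600 = 2,873,773.13; Nwosu 31/737 × $7,618,600 = 320,456.72; Dube 93/737 × $7,618,600 = 961,370.15; Andrade 136/737 × $7,618,600 = 1,405,874.63.
At nearest $100: Tam $930,400; Sato $1,126,800; Ferraro $2,873,800; Nwosu $320,500; Dube $961,400; Andrade $1,405,900. Sum = $7,618,800.
Difference $7,618,600 − $7,618,800 = −$200 applied to largest allocation (Ferraro): Ferraro becomes $2,873,600.

Tam: $930,400; Sato: $1,126,800; Ferraro: $2,873,600; Nwosu: $320,500; Dube: $961,400; Andrade: $1,405,900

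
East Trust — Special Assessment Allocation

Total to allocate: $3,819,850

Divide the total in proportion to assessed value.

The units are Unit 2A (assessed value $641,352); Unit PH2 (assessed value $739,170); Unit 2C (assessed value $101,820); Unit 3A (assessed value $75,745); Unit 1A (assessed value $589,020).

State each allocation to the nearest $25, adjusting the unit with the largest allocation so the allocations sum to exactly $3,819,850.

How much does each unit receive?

Unit 2A: $1,141,000 | Unit PH2: $1,315,050 | Unit 2C: $181,150 | Unit 3A: $134,750 | Unit 1A: $1,047,900

Combined assessed value = 2,147,107.
Pro-rata amounts: Unit 2A 641,352/2,147,107 × $3,819,850 = 1,141,009.01; Unit PH2 739,170/2,147,107 × $3,819,850 = 1,315,033.92; Unit 2C 101,820/2,147,107 × $3,819,850 = 181,144.73; Unit 3A 75,745/2,147,107 × $3,819,850 = 134,755.53; Unit 1A 589,020/2,147,107 × $3,819,850 = 1,047,906.81.
At nearest $25: Unit 2A $1,141,000; Unit PH2 $1,315,025; Unit 2C $181,150; Unit 3A $134,750; Unit 1A $1,047,900. Sum = $3,819,825.
Difference $3,819,850 − $3,819,825 = +$25 applied to largest allocation (Unit PH2): Unit PH2 becomes $1,315,050.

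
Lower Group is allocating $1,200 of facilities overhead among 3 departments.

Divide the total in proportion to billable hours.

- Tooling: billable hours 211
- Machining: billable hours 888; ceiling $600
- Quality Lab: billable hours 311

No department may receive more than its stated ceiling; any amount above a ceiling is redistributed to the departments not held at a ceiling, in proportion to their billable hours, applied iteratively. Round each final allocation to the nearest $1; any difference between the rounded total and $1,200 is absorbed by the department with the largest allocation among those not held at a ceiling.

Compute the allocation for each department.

Combined billable hours = 1,410.
Pro-rata shares before constraints: Tooling 179.57; Machining 755.74; Quality Lab 264.68.
Capped: Machining ($600); residual $600 reallocated over remaining billable hours 522.
Shares after redistribution: Tooling 242.53 → $243; Quality Lab 357.47 → $357.

Tooling: $243 · Machining: $600 · Quality Lab: $357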